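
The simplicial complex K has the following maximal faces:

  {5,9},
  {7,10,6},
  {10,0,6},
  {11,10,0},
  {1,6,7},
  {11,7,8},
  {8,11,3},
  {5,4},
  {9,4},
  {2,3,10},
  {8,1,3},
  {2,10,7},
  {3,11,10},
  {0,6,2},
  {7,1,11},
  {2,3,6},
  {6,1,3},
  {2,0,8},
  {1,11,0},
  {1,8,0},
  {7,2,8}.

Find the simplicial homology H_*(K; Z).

K has 12 vertices, 30 edges, 18 triangles.
rank ∂_0 = 0, rank ∂_1 = 10 ⇒ b_0 = 12 − 0 − 10 = 2; all invariant factors of ∂_1 are 1 so no torsion. So H_0 ≅ Z^2.
rank ∂_1 = 10, rank ∂_2 = 18 ⇒ b_1 = 30 − 10 − 18 = 2; ∂_2 has invariant factor(s) [2] giving torsion. So H_1 ≅ Z^2 ⊕ Z/2Z.
rank ∂_2 = 18, rank ∂_3 = 0 ⇒ b_2 = 18 − 18 − 0 = 0. So H_2 ≅ 0.

H_0 = Z^2,  H_1 = Z^2 ⊕ Z/2Z,  H_2 = 0.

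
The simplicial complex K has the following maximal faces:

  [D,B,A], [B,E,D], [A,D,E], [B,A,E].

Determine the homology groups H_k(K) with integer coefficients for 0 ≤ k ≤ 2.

H_0 = Z,  H_1 = 0,  H_2 = Z.

We work with the vertex ordering A < B < D < E. The simplices of K, each written with vertices in increasing order, are:

  0-simplices (4): A, B, D, E
  1-simplices (6): AB, AD, AE, BD, BE, DE
  2-simplices (4): ABD, ABE, ADE, BDE

Hence C_0 ≅ Z^4, C_1 ≅ Z^6, C_2 ≅ Z^4.

The boundary map ∂_1: C_1 → C_0 maps an edge to its endpoints' difference, ∂[p,q] = q − p. For instance
  ∂AD = D − A.
As a 4×6 matrix over Z this has rank 3, with invariant factors (1,1,1).

The boundary map ∂_2: C_2 → C_1 maps a triangle to the signed sum of its edges. For instance
  ∂BDE = DE − BE + BD,
  ∂ABD = BD − AD + AB.
As a 6×4 matrix over Z this has rank 3, with invariant factors (1,1,1).

From H_k ≅ ker(∂_k) / im(∂_{k+1}) we obtain:

  H_0: rank C_0 − rank ∂_1 = 4 − 3 = 1, and the invariant factors of ∂_1 are all 1, so H_0 ≅ Z.
  H_1: rank ker ∂_1 − rank ∂_2 = (6 − 3) − 3 = 0, and the invariant factors of ∂_2 are all 1, so H_1 ≅ 0.
  H_2: rank ker ∂_2 − rank ∂_3 = (4 − 3) − 0 = 1, and there is no ∂_3, so H_2 ≅ Z.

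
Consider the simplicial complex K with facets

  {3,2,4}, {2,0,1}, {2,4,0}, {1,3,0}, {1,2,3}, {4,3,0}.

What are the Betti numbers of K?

b_0 = 1, b_1 = 0, b_2 = 1.

Fix the vertex order 0 < 1 < 2 < 3 < 4 and write every simplex with vertices in increasing order. Then dim K = 2 and the simplices of K are:

  0-simplices (5): [0], [1], [2], [3], [4]
  1-simplices (9): [0,1], [0,2], [0,3], [0,4], [1,2], [1,3], [2,3], [2,4], [3,4]
  2-simplices (6): [0,1,2], [0,1,3], [0,2,4], [0,3,4], [1,2,3], [2,3,4]

giving chain groups C_0 ≅ Z^5, C_1 ≅ Z^9, C_2 ≅ Z^6.

Boundary ∂_1: C_1 → C_0 is given by ∂[p,q] = [q] − [p].
The 5×9 boundary matrix has rank 4 and Smith normal form diag(1,1,1,1).

Boundary ∂_2: C_2 → C_1 maps a triangle to the signed sum of its edges. For instance
  ∂[0,3,4] = [3,4] − [0,4] + [0,3],
  ∂[0,2,4] = [2,4] − [0,4] + [0,2].
The 9×6 boundary matrix has rank 5 and Smith normal form diag(1,1,1,1,1).

Now H_k = ker ∂_k / im ∂_{k+1}, so:

  H_0: rank C_0 − rank ∂_1 = 5 − 4 = 1, and the invariant factors of ∂_1 are all 1, so H_0 ≅ Z.
  H_1: rank ker ∂_1 − rank ∂_2 = (9 − 4) − 5 = 0, and the invariant factors of ∂_2 are all 1, so H_1 ≅ 0.
  H_2: rank ker ∂_2 − rank ∂_3 = (6 − 5) − 0 = 1, and there is no ∂_3, so H_2 ≅ Z.

Hence the Betti numbers are b_0 = 1, b_1 = 0, b_2 = 1.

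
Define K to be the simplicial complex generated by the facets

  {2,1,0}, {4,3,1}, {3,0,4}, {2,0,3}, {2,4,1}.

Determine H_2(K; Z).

H_2 = 0.

Order the vertices as 0 < 1 < 2 < 3 < 4. Listing each simplex with vertices in this order, K has dimension 2 with simplices:

  0-simplices (5): [0], [1], [2], [3], [4]
  1-simplices (10): [0,1], [0,2], [0,3], [0,4], [1,2], [1,3], [1,4], [2,3], [2,4], [3,4]
  2-simplices (5): [0,1,2], [0,2,3], [0,3,4], [1,2,4], [1,3,4]

giving chain groups C_0 ≅ Z^5, C_1 ≅ Z^10, C_2 ≅ Z^5.

Boundary ∂_1: C_1 → C_0 is given by ∂[p,q] = [q] − [p]. For instance
  ∂[1,2] = [2] − [1].
As a 5×10 matrix over Z this has rank 4, with invariant factors (1,1,1,1).

∂_2: C_2 → C_1 acts by ∂[p,q,r] = [q,r] − [p,r] + [p,q]. For instance
  ∂[0,1,2] = [1,2] − [0,2] + [0,1],
  ∂[1,2,4] = [2,4] − [1,4] + [1,2].
This gives a 10×5 integer matrix of rank 5; reducing to Smith normal form yields diagonal entries (1,1,1,1,1).

Computing H_k = (kernel of ∂_k) / (image of ∂_{k+1}):

  H_2: rank ker ∂_2 − rank ∂_3 = (5 − 5) − 0 = 0, and there is no ∂_3, so H_2 = 0.

(K is a triangulation of the Möbius band.)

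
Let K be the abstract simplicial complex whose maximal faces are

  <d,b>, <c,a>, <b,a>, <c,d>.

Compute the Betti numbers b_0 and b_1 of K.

b_0 = 1, b_1 = 1.

K has 4 vertices, 4 edges.
rank ∂_0 = 0, rank ∂_1 = 3 ⇒ b_0 = 4 − 0 − 3 = 1; all invariant factors of ∂_1 are 1 so no torsion. So H_0 = Z.
rank ∂_1 = 3, rank ∂_2 = 0 ⇒ b_1 = 4 − 3 − 0 = 1. So H_1 = Z.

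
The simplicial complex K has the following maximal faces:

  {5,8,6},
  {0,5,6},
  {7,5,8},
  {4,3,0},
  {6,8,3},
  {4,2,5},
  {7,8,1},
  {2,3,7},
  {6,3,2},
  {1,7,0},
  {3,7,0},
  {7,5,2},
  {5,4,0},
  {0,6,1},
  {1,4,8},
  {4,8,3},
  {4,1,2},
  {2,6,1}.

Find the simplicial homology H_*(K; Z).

Fix the vertex order 0 < 1 < 2 < 3 < 4 < 5 < 6 < 7 < 8 and write every simplex with vertices in increasing order. Then dim K = 2 and the simplices of K are:

  0-simplices (9): [0], [1], [2], [3], [4], [5], [6], [7], [8]
  1-simplices (27): (27 of them)
  2-simplices (18): [0,1,6], [0,1,7], [0,3,4], [0,3,7], [0,4,5], [0,5,6], [1,2,4], [1,2,6], [1,4,8], [1,7,8], [2,3,6], [2,3,7], [2,4,5], [2,5,7], [3,4,8], [3,6,8], [5,6,8], [5,7,8]

Hence C_0 ≅ Z^9, C_1 ≅ Z^27, C_2 ≅ Z^18.

The boundary map ∂_1: C_1 → C_0 is given by ∂[p,q] = [q] − [p].
The 9×27 boundary matrix has rank 8 and Smith normal form diag(1,1,1,1,1,1,1,1).

The boundary map ∂_2: C_2 → C_1 acts by ∂[p,q,r] = [q,r] − [p,r] + [p,q]. For instance
  ∂[0,1,7] = [1,7] − [0,7] + [0,1],
  ∂[1,2,6] = [2,6] − [1,6] + [1,2].
The 27×18 boundary matrix has rank 17 and Smith normal form diag(1,1,1,1,1,1,1,1,1,1,1,1,1,1,1,1,1).

From H_k ≅ ker(∂_k) / im(∂_{k+1}) we obtain:

  H_0: rank C_0 − rank ∂_1 = 9 − 8 = 1, and the invariant factors of ∂_1 are all 1, so H_0 = Z.
  H_1: rank ker ∂_1 − rank ∂_2 = (27 − 8) − 17 = 2, and the invariant factors of ∂_2 are all 1, so H_1 = Z^2.
  H_2: rank ker ∂_2 − rank ∂_3 = (18 − 17) − 0 = 1, and there is no ∂_3, so H_2 = Z.

(K is a triangulation of the torus T^2.)

H_0 = Z,  H_1 = Z^2,  H_2 = Z.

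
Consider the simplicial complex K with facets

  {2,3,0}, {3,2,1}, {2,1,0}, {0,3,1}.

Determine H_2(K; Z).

Take the total order 0 < 1 < 2 < 3 on the vertex set. Then K (dimension 2) consists of the simplices:

  0-simplices (4): [0], [1], [2], [3]
  1-simplices (6): [0,1], [0,2], [0,3], [1,2], [1,3], [2,3]
  2-simplices (4): [0,1,2], [0,1,3], [0,2,3], [1,2,3]

so the chain groups are C_0 ≅ Z^4, C_1 ≅ Z^6, C_2 ≅ Z^4.

The boundary map ∂_1: C_1 → C_0 maps an edge to its endpoints' difference, ∂[p,q] = q − p. For instance
  ∂[1,3] = [3] − [1].
As a 4×6 matrix over Z this has rank 3, with invariant factors (1,1,1).

Boundary ∂_2: C_2 → C_1 sends each 2-simplex [p,q,r] to [q,r] − [p,r] + [p,q]. For instance
  ∂[0,1,3] = [1,3] − [0,3] + [0,1],
  ∂[0,1,2] = [1,2] − [0,2] + [0,1].
The resulting 6×4 matrix has rank 3, and its Smith normal form has invariant factors (1,1,1).

From H_k ≅ ker(∂_k) / im(∂_{k+1}) we obtain:

  H_2: rank ker ∂_2 − rank ∂_3 = (4 − 3) − 0 = 1, and there is no ∂_3, so H_2 ≅ Z.

(K is a triangulation of the 2-sphere S^2.)

H_2 ≅ Z.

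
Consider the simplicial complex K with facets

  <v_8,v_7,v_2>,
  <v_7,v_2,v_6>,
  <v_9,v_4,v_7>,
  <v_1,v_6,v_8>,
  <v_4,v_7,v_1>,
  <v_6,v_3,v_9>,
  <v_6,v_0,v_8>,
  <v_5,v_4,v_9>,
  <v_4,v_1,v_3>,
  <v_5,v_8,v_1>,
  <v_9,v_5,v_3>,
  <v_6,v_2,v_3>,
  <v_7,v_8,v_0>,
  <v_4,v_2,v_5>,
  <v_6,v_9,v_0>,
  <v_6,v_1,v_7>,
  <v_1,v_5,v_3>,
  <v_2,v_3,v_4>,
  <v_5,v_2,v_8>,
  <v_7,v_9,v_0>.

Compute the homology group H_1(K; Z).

Take the total order v_0 < v_1 < v_2 < v_3 < v_4 < v_5 < v_6 < v_7 < v_8 < v_9 on the vertex set. Then K (dimension 2) consists of the simplices:

  0-simplices (10): [v_0], [v_1], [v_2], [v_3], [v_4], [v_5], [v_6], [v_7], [v_8], [v_9]
  1-simplices (30): (30 of them)
  2-simplices (20): (20 of them)

giving chain groups C_0 ≅ Z^10, C_1 ≅ Z^30, C_2 ≅ Z^20.

Boundary ∂_1: C_1 → C_0 maps an edge to its endpoints' difference, ∂[p,q] = q − p. For instance
  ∂[v_6,v_9] = [v_9] − [v_6].
This gives a 10×30 integer matrix of rank 9; reducing to Smith normal form yields diagonal entries (1,1,1,1,1,1,1,1,1).

∂_2: C_2 → C_1 acts by ∂[p,q,r] = [q,r] − [p,r] + [p,q]. For instance
  ∂[v_1,v_3,v_4] = [v_3,v_4] − [v_1,v_4] + [v_1,v_3],
  ∂[v_4,v_7,v_9] = [v_7,v_9] − [v_4,v_9] + [v_4,v_7].
The resulting 30×20 matrix has rank 20, and its Smith normal form has invariant factors (1,1,1,1,1,1,1,1,1,1,1,1,1,1,1,1,1,1,1,2).

Reading off H_k = ker ∂_k / im ∂_{k+1}:

  H_1: rank ker ∂_1 − rank ∂_2 = (30 − 9) − 20 = 1, and ∂_2 has invariant factor 2 > 1, so H_1 = Z × Z/2.

H_1 = Z × Z/2.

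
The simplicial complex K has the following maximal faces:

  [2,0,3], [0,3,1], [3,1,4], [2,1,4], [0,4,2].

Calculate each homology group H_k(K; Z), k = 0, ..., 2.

We work with the vertex ordering 0 < 1 < 2 < 3 < 4. The simplices of K, each written with vertices in increasing order, are:

  0-simplices (5): [0], [1], [2], [3], [4]
  1-simplices (10): [0,1], [0,2], [0,3], [0,4], [1,2], [1,3], [1,4], [2,3], [2,4], [3,4]
  2-simplices (5): [0,1,3], [0,2,3], [0,2,4], [1,2,4], [1,3,4]

so the chain groups are C_0 ≅ Z^5, C_1 ≅ Z^10, C_2 ≅ Z^5.

The boundary map ∂_1: C_1 → C_0 maps an edge to its endpoints' difference, ∂[p,q] = q − p.
This gives a 5×10 integer matrix of rank 4; reducing to Smith normal form yields diagonal entries (1,1,1,1).

∂_2: C_2 → C_1 acts by ∂[p,q,r] = [q,r] − [p,r] + [p,q]. For instance
  ∂[0,1,3] = [1,3] − [0,3] + [0,1],
  ∂[1,2,4] = [2,4] − [1,4] + [1,2].
The 10×5 boundary matrix has rank 5 and Smith normal form diag(1,1,1,1,1).

Now H_k = ker ∂_k / im ∂_{k+1}, so:

  H_0: rank C_0 − rank ∂_1 = 5 − 4 = 1, and the invariant factors of ∂_1 are all 1, so H_0 = Z.
  H_1: rank ker ∂_1 − rank ∂_2 = (10 − 4) − 5 = 1, and the invariant factors of ∂_2 are all 1, so H_1 = Z.
  H_2: rank ker ∂_2 − rank ∂_3 = (5 − 5) − 0 = 0, and there is no ∂_3, so H_2 = 0.

As a check, the Euler characteristic is 5 − 10 + 5 = 0, which agrees with 1 − 1 + 0 = 0.
(K is a triangulation of the Möbius band.)

H_0 ≅ Z,  H_1 ≅ Z,  H_2 = 0.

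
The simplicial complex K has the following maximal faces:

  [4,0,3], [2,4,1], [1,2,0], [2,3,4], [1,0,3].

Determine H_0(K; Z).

H_0 = Z.

Fix the vertex order 0 < 1 < 2 < 3 < 4 and write every simplex with vertices in increasing order. Then dim K = 2 and the simplices of K are:

  0-simplices (5): [0], [1], [2], [3], [4]
  1-simplices (10): [0,1], [0,2], [0,3], [0,4], [1,2], [1,3], [1,4], [2,3], [2,4], [3,4]
  2-simplices (5): [0,1,2], [0,1,3], [0,3,4], [1,2,4], [2,3,4]

giving chain groups C_0 ≅ Z^5, C_1 ≅ Z^10, C_2 ≅ Z^5.

∂_1: C_1 → C_0 sends each edge [p,q] (with p < q) to q − p.
As a 5×10 matrix over Z this has rank 4, with invariant factors (1,1,1,1).

Boundary ∂_2: C_2 → C_1 maps a triangle to the signed sum of its edges. For instance
  ∂[1,2,4] = [2,4] − [1,4] + [1,2],
  ∂[0,3,4] = [3,4] − [0,4] + [0,3].
The 10×5 boundary matrix has rank 5 and Smith normal form diag(1,1,1,1,1).

Reading off H_k = ker ∂_k / im ∂_{k+1}:

  H_0: rank C_0 − rank ∂_1 = 5 − 4 = 1, and the invariant factors of ∂_1 are all 1, so H_0 ≅ Z.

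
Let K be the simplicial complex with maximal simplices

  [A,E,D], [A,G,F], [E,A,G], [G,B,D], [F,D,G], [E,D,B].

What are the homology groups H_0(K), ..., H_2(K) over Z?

Take the total order A < B < D < E < F < G on the vertex set. Then K (dimension 2) consists of the simplices:

  0-simplices (6): A, B, D, E, F, G
  1-simplices (12): AD, AE, AF, AG, BD, BE, BG, DE, DF, DG, EG, FG
  2-simplices (6): ADE, AEG, AFG, BDE, BDG, DFG

giving chain groups C_0 ≅ Z^6, C_1 ≅ Z^12, C_2 ≅ Z^6.

Boundary ∂_1: C_1 → C_0 is given by ∂[p,q] = [q] − [p].
As a 6×12 matrix over Z this has rank 5, with invariant factors (1,1,1,1,1).

The boundary map ∂_2: C_2 → C_1 sends each 2-simplex [p,q,r] to [q,r] − [p,r] + [p,q]. For instance
  ∂AEG = EG − AG + AE,
  ∂BDG = DG − BG + BD.
The resulting 12×6 matrix has rank 6, and its Smith normal form has invariant factors (1,1,1,1,1,1).

Now H_k = ker ∂_k / im ∂_{k+1}, so:

  H_0: rank C_0 − rank ∂_1 = 6 − 5 = 1, and the invariant factors of ∂_1 are all 1, so H_0 = Z.
  H_1: rank ker ∂_1 − rank ∂_2 = (12 − 5) − 6 = 1, and the invariant factors of ∂_2 are all 1, so H_1 = Z.
  H_2: rank ker ∂_2 − rank ∂_3 = (6 − 6) − 0 = 0, and there is no ∂_3, so H_2 = 0.

(K is a triangulation of the cylinder S^1 x I.)

H_0 = Z,  H_1 = Z,  H_2 = 0.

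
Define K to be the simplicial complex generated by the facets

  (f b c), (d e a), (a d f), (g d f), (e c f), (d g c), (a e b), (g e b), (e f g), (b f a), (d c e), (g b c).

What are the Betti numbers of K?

Fix the vertex order a < b < c < d < e < f < g and write every simplex with vertices in increasing order. Then dim K = 2 and the simplices of K are:

  0-simplices (7): a, b, c, d, e, f, g
  1-simplices (18): ab, ad, ae, af, bc, be, bf, bg, cd, ce, cf, cg, de, df, dg, ef, eg, fg
  2-simplices (12): abe, abf, ade, adf, bcf, bcg, beg, cde, cdg, cef, dfg, efg

Hence C_0 ≅ Z^7, C_1 ≅ Z^18, C_2 ≅ Z^12.

∂_1: C_1 → C_0 is given by ∂[p,q] = [q] − [p].
As a 7×18 matrix over Z this has rank 6, with invariant factors (1,1,1,1,1,1).

Boundary ∂_2: C_2 → C_1 sends each 2-simplex [p,q,r] to [q,r] − [p,r] + [p,q]. For instance
  ∂bcg = cg − bg + bc,
  ∂ade = de − ae + ad.
This gives a 18×12 integer matrix of rank 12; reducing to Smith normal form yields diagonal entries (1,1,1,1,1,1,1,1,1,1,1,2).

Computing H_k = (kernel of ∂_k) / (image of ∂_{k+1}):

  H_0: rank C_0 − rank ∂_1 = 7 − 6 = 1, and the invariant factors of ∂_1 are all 1, so H_0 ≅ Z.
  H_1: rank ker ∂_1 − rank ∂_2 = (18 − 6) − 12 = 0, and ∂_2 has invariant factor 2 > 1, so H_1 ≅ Z/2.
  H_2: rank ker ∂_2 − rank ∂_3 = (12 − 12) − 0 = 0, and there is no ∂_3, so H_2 ≅ 0.

Hence the Betti numbers are b_0 = 1, b_1 = 0, b_2 = 0.

b_0 = 1, b_1 = 0, b_2 = 0.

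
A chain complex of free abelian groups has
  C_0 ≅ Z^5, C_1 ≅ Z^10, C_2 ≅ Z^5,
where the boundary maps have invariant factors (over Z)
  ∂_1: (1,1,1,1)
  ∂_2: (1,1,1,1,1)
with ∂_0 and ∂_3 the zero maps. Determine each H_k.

H_0 ≅ Z,  H_1 ≅ Z,  H_2 = 0.

H_0: b_0 = 5 − 0 − 4 = 1; torsion from ∂_1 factors > 1: none. So H_0 ≅ Z.
H_1: b_1 = 10 − 4 − 5 = 1; torsion from ∂_2 factors > 1: none. So H_1 ≅ Z.
H_2: b_2 = 5 − 5 − 0 = 0; torsion from ∂_3 factors > 1: none. So H_2 ≅ 0.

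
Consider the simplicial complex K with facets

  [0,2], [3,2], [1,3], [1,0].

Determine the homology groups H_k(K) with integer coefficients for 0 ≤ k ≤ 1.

We work with the vertex ordering 0 < 1 < 2 < 3. The simplices of K, each written with vertices in increasing order, are:

  0-simplices (4): [0], [1], [2], [3]
  1-simplices (4): [0,1], [0,2], [1,3], [2,3]

giving chain groups C_0 ≅ Z^4, C_1 ≅ Z^4.

∂_1: C_1 → C_0 is given by ∂[p,q] = [q] − [p].
As a 4×4 matrix over Z this has rank 3, with invariant factors (1,1,1).

Computing H_k = (kernel of ∂_k) / (image of ∂_{k+1}):

  H_0: rank C_0 − rank ∂_1 = 4 − 3 = 1, and the invariant factors of ∂_1 are all 1, so H_0 ≅ Z.
  H_1: rank ker ∂_1 − rank ∂_2 = (4 − 3) − 0 = 1, and there is no ∂_2, so H_1 ≅ Z.

H_0 ≅ Z,  H_1 ≅ Z.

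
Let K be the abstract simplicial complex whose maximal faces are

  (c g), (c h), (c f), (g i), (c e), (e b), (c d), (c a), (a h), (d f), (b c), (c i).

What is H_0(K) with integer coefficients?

H_0 ≅ Z.

K has 9 vertices, 12 edges.
rank ∂_0 = 0, rank ∂_1 = 8 ⇒ b_0 = 9 − 0 − 8 = 1; all invariant factors of ∂_1 are 1 so no torsion. So H_0 = Z.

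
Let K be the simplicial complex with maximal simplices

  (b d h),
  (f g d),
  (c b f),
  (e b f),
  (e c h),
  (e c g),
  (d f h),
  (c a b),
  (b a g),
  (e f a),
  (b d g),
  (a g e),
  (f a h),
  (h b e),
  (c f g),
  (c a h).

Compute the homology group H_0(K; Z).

Order the vertices as a < b < c < d < e < f < g < h. Listing each simplex with vertices in this order, K has dimension 2 with simplices:

  0-simplices (8): a, b, c, d, e, f, g, h
  1-simplices (24): ab, ac, ae, af, ag, ah, bc, bd, be, bf, bg, bh, ce, cf, cg, ch, df, dg, dh, ef, eg, eh, fg, fh
  2-simplices (16): abc, abg, ach, aef, aeg, afh, bcf, bdg, bdh, bef, beh, ceg, ceh, cfg, dfg, dfh

so the chain groups are C_0 ≅ Z^8, C_1 ≅ Z^24, C_2 ≅ Z^16.

Boundary ∂_1: C_1 → C_0 sends each edge [p,q] (with p < q) to q − p.
The resulting 8×24 matrix has rank 7, and its Smith normal form has invariant factors (1,1,1,1,1,1,1).

∂_2: C_2 → C_1 acts by ∂[p,q,r] = [q,r] − [p,r] + [p,q]. For instance
  ∂bef = ef − bf + be,
  ∂aef = ef − af + ae.
The resulting 24×16 matrix has rank 15, and its Smith normal form has invariant factors (1,1,1,1,1,1,1,1,1,1,1,1,1,1,1).

Reading off H_k = ker ∂_k / im ∂_{k+1}:

  H_0: rank C_0 − rank ∂_1 = 8 − 7 = 1, and the invariant factors of ∂_1 are all 1, so H_0 = Z.

H_0 = Z.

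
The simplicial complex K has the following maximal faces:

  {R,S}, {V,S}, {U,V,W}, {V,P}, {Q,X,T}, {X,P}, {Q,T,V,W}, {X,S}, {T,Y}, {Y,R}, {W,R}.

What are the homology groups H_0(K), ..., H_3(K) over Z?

K has 10 vertices, 18 edges, 6 triangles, 1 3-simplex.
rank ∂_0 = 0, rank ∂_1 = 9 ⇒ b_0 = 10 − 0 − 9 = 1; all invariant factors of ∂_1 are 1 so no torsion. So H_0 = Z.
rank ∂_1 = 9, rank ∂_2 = 5 ⇒ b_1 = 18 − 9 − 5 = 4; all invariant factors of ∂_2 are 1 so no torsion. So H_1 = Z^4.
rank ∂_2 = 5, rank ∂_3 = 1 ⇒ b_2 = 6 − 5 − 1 = 0; all invariant factors of ∂_3 are 1 so no torsion. So H_2 = 0.
rank ∂_3 = 1, rank ∂_4 = 0 ⇒ b_3 = 1 − 1 − 0 = 0. So H_3 = 0.

H_0 = Z,  H_1 = Z^4,  H_2 = 0,  H_3 = 0.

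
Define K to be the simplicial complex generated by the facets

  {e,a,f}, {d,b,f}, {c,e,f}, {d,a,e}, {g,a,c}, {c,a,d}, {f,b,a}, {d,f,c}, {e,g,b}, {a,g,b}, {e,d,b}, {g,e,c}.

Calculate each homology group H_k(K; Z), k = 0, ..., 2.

Order the vertices as a < b < c < d < e < f < g. Listing each simplex with vertices in this order, K has dimension 2 with simplices:

  0-simplices (7): a, b, c, d, e, f, g
  1-simplices (18): ab, ac, ad, ae, af, ag, bd, be, bf, bg, cd, ce, cf, cg, de, df, ef, eg
  2-simplices (12): abf, abg, acd, acg, ade, aef, bde, bdf, beg, cdf, cef, ceg

so the chain groups are C_0 ≅ Z^7, C_1 ≅ Z^18, C_2 ≅ Z^12.

∂_1: C_1 → C_0 sends each edge [p,q] (with p < q) to q − p.
The resulting 7×18 matrix has rank 6, and its Smith normal form has invariant factors (1,1,1,1,1,1).

∂_2: C_2 → C_1 maps a triangle to the signed sum of its edges. For instance
  ∂beg = eg − bg + be,
  ∂bde = de − be + bd.
This gives a 18×12 integer matrix of rank 12; reducing to Smith normal form yields diagonal entries (1,1,1,1,1,1,1,1,1,1,1,2).

Now H_k = ker ∂_k / im ∂_{k+1}, so:

  H_0: rank C_0 − rank ∂_1 = 7 − 6 = 1, and the invariant factors of ∂_1 are all 1, so H_0 = Z.
  H_1: rank ker ∂_1 − rank ∂_2 = (18 − 6) − 12 = 0, and ∂_2 has invariant factor 2 > 1, so H_1 = Z/2.
  H_2: rank ker ∂_2 − rank ∂_3 = (12 − 12) − 0 = 0, and there is no ∂_3, so H_2 = 0.

As a check, the Euler characteristic is 7 − 18 + 12 = 1, which agrees with 1 − 0 + 0 = 1.

H_0 ≅ Z,  H_1 ≅ Z/2,  H_2 = 0.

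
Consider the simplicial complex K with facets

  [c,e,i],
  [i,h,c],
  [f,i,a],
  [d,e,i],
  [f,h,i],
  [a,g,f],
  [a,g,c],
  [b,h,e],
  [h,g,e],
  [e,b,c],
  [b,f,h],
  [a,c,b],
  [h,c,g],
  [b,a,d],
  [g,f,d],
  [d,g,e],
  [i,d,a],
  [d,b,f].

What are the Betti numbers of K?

b_0 = 1, b_1 = 1, b_2 = 0.

Take the total order a < b < c < d < e < f < g < h < i on the vertex set. Then K (dimension 2) consists of the simplices:

  0-simplices (9): a, b, c, d, e, f, g, h, i
  1-simplices (27): ab, ac, ad, af, ag, ai, bc, bd, be, bf, bh, ce, cg, ch, ci, de, df, dg, di, eg, eh, ei, fg, fh, fi, gh, hi
  2-simplices (18): abc, abd, acg, adi, afg, afi, bce, bdf, beh, bfh, cei, cgh, chi, deg, dei, dfg, egh, fhi

so the chain groups are C_0 ≅ Z^9, C_1 ≅ Z^27, C_2 ≅ Z^18.

∂_1: C_1 → C_0 is given by ∂[p,q] = [q] − [p].
As a 9×27 matrix over Z this has rank 8, with invariant factors (1,1,1,1,1,1,1,1).

Boundary ∂_2: C_2 → C_1 acts by ∂[p,q,r] = [q,r] − [p,r] + [p,q]. For instance
  ∂dei = ei − di + de,
  ∂abc = bc − ac + ab.
As a 27×18 matrix over Z this has rank 18, with invariant factors (1,1,1,1,1,1,1,1,1,1,1,1,1,1,1,1,1,2).

From H_k ≅ ker(∂_k) / im(∂_{k+1}) we obtain:

  H_0: rank C_0 − rank ∂_1 = 9 − 8 = 1, and the invariant factors of ∂_1 are all 1, so H_0 = Z.
  H_1: rank ker ∂_1 − rank ∂_2 = (27 − 8) − 18 = 1, and ∂_2 has invariant factor 2 > 1, so H_1 = Z × Z/2.
  H_2: rank ker ∂_2 − rank ∂_3 = (18 − 18) − 0 = 0, and there is no ∂_3, so H_2 = 0.

Hence the Betti numbers are b_0 = 1, b_1 = 1, b_2 = 0.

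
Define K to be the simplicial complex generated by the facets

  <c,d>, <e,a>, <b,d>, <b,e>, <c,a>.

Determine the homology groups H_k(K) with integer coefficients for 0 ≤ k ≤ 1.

H_0 = Z,  H_1 = Z.

Order the vertices as a < b < c < d < e. Listing each simplex with vertices in this order, K has dimension 1 with simplices:

  0-simplices (5): a, b, c, d, e
  1-simplices (5): ac, ae, bd, be, cd

Hence C_0 ≅ Z^5, C_1 ≅ Z^5.

∂_1: C_1 → C_0 maps an edge to its endpoints' difference, ∂[p,q] = q − p.
The 5×5 boundary matrix has rank 4 and Smith normal form diag(1,1,1,1).

From H_k ≅ ker(∂_k) / im(∂_{k+1}) we obtain:

  H_0: rank C_0 − rank ∂_1 = 5 − 4 = 1, and the invariant factors of ∂_1 are all 1, so H_0 ≅ Z.
  H_1: rank ker ∂_1 − rank ∂_2 = (5 − 4) − 0 = 1, and there is no ∂_2, so H_1 ≅ Z.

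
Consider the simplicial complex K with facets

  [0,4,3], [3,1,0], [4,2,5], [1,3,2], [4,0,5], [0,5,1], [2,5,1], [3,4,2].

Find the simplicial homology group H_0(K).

Order the vertices as 0 < 1 < 2 < 3 < 4 < 5. Listing each simplex with vertices in this order, K has dimension 2 with simplices:

  0-simplices (6): [0], [1], [2], [3], [4], [5]
  1-simplices (12): [0,1], [0,3], [0,4], [0,5], [1,2], [1,3], [1,5], [2,3], [2,4], [2,5], [3,4], [4,5]
  2-simplices (8): [0,1,3], [0,1,5], [0,3,4], [0,4,5], [1,2,3], [1,2,5], [2,3,4], [2,4,5]

so the chain groups are C_0 ≅ Z^6, C_1 ≅ Z^12, C_2 ≅ Z^8.

The boundary map ∂_1: C_1 → C_0 is given by ∂[p,q] = [q] − [p]. For instance
  ∂[0,4] = [4] − [0].
The 6×12 boundary matrix has rank 5 and Smith normal form diag(1,1,1,1,1).

Boundary ∂_2: C_2 → C_1 acts by ∂[p,q,r] = [q,r] − [p,r] + [p,q]. For instance
  ∂[0,1,3] = [1,3] − [0,3] + [0,1],
  ∂[2,4,5] = [4,5] − [2,5] + [2,4].
As a 12×8 matrix over Z this has rank 7, with invariant factors (1,1,1,1,1,1,1).

Now H_k = ker ∂_k / im ∂_{k+1}, so:

  H_0: rank C_0 − rank ∂_1 = 6 − 5 = 1, and the invariant factors of ∂_1 are all 1, so H_0 ≅ Z.

H_0 = Z.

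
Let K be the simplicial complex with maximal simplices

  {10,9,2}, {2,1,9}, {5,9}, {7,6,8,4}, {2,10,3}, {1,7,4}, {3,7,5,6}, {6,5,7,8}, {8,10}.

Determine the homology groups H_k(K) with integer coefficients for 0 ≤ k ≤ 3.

H_0 = Z,  H_1 = Z^3,  H_2 = 0,  H_3 = 0.

Order the vertices as 1 < 2 < 3 < 4 < 5 < 6 < 7 < 8 < 9 < 10. Listing each simplex with vertices in this order, K has dimension 3 with simplices:

  0-simplices (10): [1], [2], [3], [4], [5], [6], [7], [8], [9], [10]
  1-simplices (23): (23 of them)
  2-simplices (14): [1,2,9], [1,4,7], [2,3,10], [2,9,10], [3,5,6], [3,5,7], [3,6,7], [4,6,7], [4,6,8], [4,7,8], [5,6,7], [5,6,8], [5,7,8], [6,7,8]
  3-simplices (3): [3,5,6,7], [4,6,7,8], [5,6,7,8]

giving chain groups C_0 ≅ Z^10, C_1 ≅ Z^23, C_2 ≅ Z^14, C_3 ≅ Z^3.

∂_1: C_1 → C_0 is given by ∂[p,q] = [q] − [p].
The resulting 10×23 matrix has rank 9, and its Smith normal form has invariant factors (1,1,1,1,1,1,1,1,1).

Boundary ∂_2: C_2 → C_1 acts by ∂[p,q,r] = [q,r] − [p,r] + [p,q]. For instance
  ∂[5,6,8] = [6,8] − [5,8] + [5,6],
  ∂[3,6,7] = [6,7] − [3,7] + [3,6].
This gives a 23×14 integer matrix of rank 11; reducing to Smith normal form yields diagonal entries (1,1,1,1,1,1,1,1,1,1,1).

∂_3: C_3 → C_2 sends each 3-simplex σ to the alternating sum Σ_i (−1)^i (σ with its i-th vertex removed). For instance
  ∂[4,6,7,8] = [6,7,8] − [4,7,8] + [4,6,8] − [4,6,7],
  ∂[3,5,6,7] = [5,6,7] − [3,6,7] + [3,5,7] − [3,5,6].
The 14×3 boundary matrix has rank 3 and Smith normal form diag(1,1,1).

Now H_k = ker ∂_k / im ∂_{k+1}, so:

  H_0: rank C_0 − rank ∂_1 = 10 − 9 = 1, and the invariant factors of ∂_1 are all 1, so H_0 = Z.
  H_1: rank ker ∂_1 − rank ∂_2 = (23 − 9) − 11 = 3, and the invariant factors of ∂_2 are all 1, so H_1 = Z^3.
  H_2: rank ker ∂_2 − rank ∂_3 = (14 − 11) − 3 = 0, and the invariant factors of ∂_3 are all 1, so H_2 = 0.
  H_3: rank ker ∂_3 − rank ∂_4 = (3 − 3) − 0 = 0, and there is no ∂_4, so H_3 = 0.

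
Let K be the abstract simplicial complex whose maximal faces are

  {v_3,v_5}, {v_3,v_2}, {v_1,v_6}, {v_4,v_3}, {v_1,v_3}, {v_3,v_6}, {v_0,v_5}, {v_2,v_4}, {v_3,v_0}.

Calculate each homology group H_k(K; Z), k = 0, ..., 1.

H_0 ≅ Z,  H_1 ≅ Z^3.

Order the vertices as v_0 < v_1 < v_2 < v_3 < v_4 < v_5 < v_6. Listing each simplex with vertices in this order, K has dimension 1 with simplices:

  0-simplices (7): [v_0], [v_1], [v_2], [v_3], [v_4], [v_5], [v_6]
  1-simplices (9): [v_0,v_3], [v_0,v_5], [v_1,v_3], [v_1,v_6], [v_2,v_3], [v_2,v_4], [v_3,v_4], [v_3,v_5], [v_3,v_6]

Hence C_0 ≅ Z^7, C_1 ≅ Z^9.

The boundary map ∂_1: C_1 → C_0 maps an edge to its endpoints' difference, ∂[p,q] = q − p. For instance
  ∂[v_3,v_4] = [v_4] − [v_3].
As a 7×9 matrix over Z this has rank 6, with invariant factors (1,1,1,1,1,1).

Now H_k = ker ∂_k / im ∂_{k+1}, so:

  H_0: rank C_0 − rank ∂_1 = 7 − 6 = 1, and the invariant factors of ∂_1 are all 1, so H_0 ≅ Z.
  H_1: rank ker ∂_1 − rank ∂_2 = (9 − 6) − 0 = 3, and there is no ∂_2, so H_1 ≅ Z^3.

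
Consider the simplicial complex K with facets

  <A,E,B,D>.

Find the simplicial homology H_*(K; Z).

Fix the vertex order A < B < D < E and write every simplex with vertices in increasing order. Then dim K = 3 and the simplices of K are:

  0-simplices (4): A, B, D, E
  1-simplices (6): AB, AD, AE, BD, BE, DE
  2-simplices (4): ABD, ABE, ADE, BDE
  3-simplices (1): ABDE

Hence C_0 ≅ Z^4, C_1 ≅ Z^6, C_2 ≅ Z^4, C_3 ≅ Z^1.

Boundary ∂_1: C_1 → C_0 is given by ∂[p,q] = [q] − [p]. For instance
  ∂AD = D − A.
This gives a 4×6 integer matrix of rank 3; reducing to Smith normal form yields diagonal entries (1,1,1).

The boundary map ∂_2: C_2 → C_1 sends each 2-simplex [p,q,r] to [q,r] − [p,r] + [p,q]. For instance
  ∂BDE = DE − BE + BD,
  ∂ADE = DE − AE + AD.
This gives a 6×4 integer matrix of rank 3; reducing to Smith normal form yields diagonal entries (1,1,1).

The boundary map ∂_3: C_3 → C_2 sends each 3-simplex σ to the alternating sum Σ_i (−1)^i (σ with its i-th vertex removed). For instance
  ∂ABDE = BDE − ADE + ABE − ABD.
The resulting 4×1 matrix has rank 1, and its Smith normal form has invariant factors (1).

Computing H_k = (kernel of ∂_k) / (image of ∂_{k+1}):

  H_0: rank C_0 − rank ∂_1 = 4 − 3 = 1, and the invariant factors of ∂_1 are all 1, so H_0 ≅ Z.
  H_1: rank ker ∂_1 − rank ∂_2 = (6 − 3) − 3 = 0, and the invariant factors of ∂_2 are all 1, so H_1 ≅ 0.
  H_2: rank ker ∂_2 − rank ∂_3 = (4 − 3) − 1 = 0, and the invariant factors of ∂_3 are all 1, so H_2 ≅ 0.
  H_3: rank ker ∂_3 − rank ∂_4 = (1 − 1) − 0 = 0, and there is no ∂_4, so H_3 ≅ 0.

(K is a triangulation of the 3-simplex.)

H_0 = Z,  H_1 = 0,  H_2 = 0,  H_3 = 0.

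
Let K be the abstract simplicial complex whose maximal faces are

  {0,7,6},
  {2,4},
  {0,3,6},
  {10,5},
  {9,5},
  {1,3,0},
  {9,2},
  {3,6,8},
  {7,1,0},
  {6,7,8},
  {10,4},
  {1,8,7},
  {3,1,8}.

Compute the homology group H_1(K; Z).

Take the total order 0 < 1 < 2 < 3 < 4 < 5 < 6 < 7 < 8 < 9 < 10 on the vertex set. Then K (dimension 2) consists of the simplices:

  0-simplices (11): [0], [1], [2], [3], [4], [5], [6], [7], [8], [9], [10]
  1-simplices (17): [0,1], [0,3], [0,6], [0,7], [1,3], [1,7], [1,8], [2,4], [2,9], [3,6], [3,8], [4,10], [5,9], [5,10], [6,7], [6,8], [7,8]
  2-simplices (8): [0,1,3], [0,1,7], [0,3,6], [0,6,7], [1,3,8], [1,7,8], [3,6,8], [6,7,8]

giving chain groups C_0 ≅ Z^11, C_1 ≅ Z^17, C_2 ≅ Z^8.

Boundary ∂_1: C_1 → C_0 sends each edge [p,q] (with p < q) to q − p. For instance
  ∂[3,8] = [8] − [3].
This gives a 11×17 integer matrix of rank 9; reducing to Smith normal form yields diagonal entries (1,1,1,1,1,1,1,1,1).

∂_2: C_2 → C_1 maps a triangle to the signed sum of its edges. For instance
  ∂[0,6,7] = [6,7] − [0,7] + [0,6],
  ∂[6,7,8] = [7,8] − [6,8] + [6,7].
As a 17×8 matrix over Z this has rank 7, with invariant factors (1,1,1,1,1,1,1).

Computing H_k = (kernel of ∂_k) / (image of ∂_{k+1}):

  H_1: rank ker ∂_1 − rank ∂_2 = (17 − 9) − 7 = 1, and the invariant factors of ∂_2 are all 1, so H_1 ≅ Z.

(K is a triangulation of the disjoint union of the 2-sphere S^2 and the circle S^1.)

H_1 = Z.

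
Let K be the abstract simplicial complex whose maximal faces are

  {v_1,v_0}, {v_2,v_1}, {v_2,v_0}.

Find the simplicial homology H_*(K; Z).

Fix the vertex order v_0 < v_1 < v_2 and write every simplex with vertices in increasing order. Then dim K = 1 and the simplices of K are:

  0-simplices (3): [v_0], [v_1], [v_2]
  1-simplices (3): [v_0,v_1], [v_0,v_2], [v_1,v_2]

giving chain groups C_0 ≅ Z^3, C_1 ≅ Z^3.

∂_1: C_1 → C_0 sends each edge [p,q] (with p < q) to q − p. For instance
  ∂[v_0,v_1] = [v_1] − [v_0].
As a 3×3 matrix over Z this has rank 2, with invariant factors (1,1).

Now H_k = ker ∂_k / im ∂_{k+1}, so:

  H_0: rank C_0 − rank ∂_1 = 3 − 2 = 1, and the invariant factors of ∂_1 are all 1, so H_0 ≅ Z.
  H_1: rank ker ∂_1 − rank ∂_2 = (3 − 2) − 0 = 1, and there is no ∂_2, so H_1 ≅ Z.

(K is a triangulation of the circle S^1.)

H_0 ≅ Z,  H_1 ≅ Z.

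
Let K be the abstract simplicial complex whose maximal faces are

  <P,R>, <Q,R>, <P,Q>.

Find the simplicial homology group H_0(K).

H_0 = Z.

Order the vertices as P < Q < R. Listing each simplex with vertices in this order, K has dimension 1 with simplices:

  0-simplices (3): P, Q, R
  1-simplices (3): PQ, PR, QR

Hence C_0 ≅ Z^3, C_1 ≅ Z^3.

The boundary map ∂_1: C_1 → C_0 maps an edge to its endpoints' difference, ∂[p,q] = q − p.
The resulting 3×3 matrix has rank 2, and its Smith normal form has invariant factors (1,1).

From H_k ≅ ker(∂_k) / im(∂_{k+1}) we obtain:

  H_0: rank C_0 − rank ∂_1 = 3 − 2 = 1, and the invariant factors of ∂_1 are all 1, so H_0 = Z.

(K is a triangulation of the circle S^1.)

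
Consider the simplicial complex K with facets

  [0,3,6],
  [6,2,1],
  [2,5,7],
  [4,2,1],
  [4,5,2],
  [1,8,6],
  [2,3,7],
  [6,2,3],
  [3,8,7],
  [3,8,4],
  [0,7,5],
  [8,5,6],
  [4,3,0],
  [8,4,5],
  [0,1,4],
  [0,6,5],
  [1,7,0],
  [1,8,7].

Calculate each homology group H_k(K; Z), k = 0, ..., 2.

H_0 = Z,  H_1 = Z^2,  H_2 = Z.

Take the total order 0 < 1 < 2 < 3 < 4 < 5 < 6 < 7 < 8 on the vertex set. Then K (dimension 2) consists of the simplices:

  0-simplices (9): [0], [1], [2], [3], [4], [5], [6], [7], [8]
  1-simplices (27): (27 of them)
  2-simplices (18): [0,1,4], [0,1,7], [0,3,4], [0,3,6], [0,5,6], [0,5,7], [1,2,4], [1,2,6], [1,6,8], [1,7,8], [2,3,6], [2,3,7], [2,4,5], [2,5,7], [3,4,8], [3,7,8], [4,5,8], [5,6,8]

so the chain groups are C_0 ≅ Z^9, C_1 ≅ Z^27, C_2 ≅ Z^18.

Boundary ∂_1: C_1 → C_0 sends each edge [p,q] (with p < q) to q − p. For instance
  ∂[4,5] = [5] − [4].
The resulting 9×27 matrix has rank 8, and its Smith normal form has invariant factors (1,1,1,1,1,1,1,1).

∂_2: C_2 → C_1 acts by ∂[p,q,r] = [q,r] − [p,r] + [p,q]. For instance
  ∂[2,3,7] = [3,7] − [2,7] + [2,3],
  ∂[1,6,8] = [6,8] − [1,8] + [1,6].
The 27×18 boundary matrix has rank 17 and Smith normal form diag(1,1,1,1,1,1,1,1,1,1,1,1,1,1,1,1,1).

Now H_k = ker ∂_k / im ∂_{k+1}, so:

  H_0: rank C_0 − rank ∂_1 = 9 − 8 = 1, and the invariant factors of ∂_1 are all 1, so H_0 = Z.
  H_1: rank ker ∂_1 − rank ∂_2 = (27 − 8) − 17 = 2, and the invariant factors of ∂_2 are all 1, so H_1 = Z^2.
  H_2: rank ker ∂_2 − rank ∂_3 = (18 − 17) − 0 = 1, and there is no ∂_3, so H_2 = Z.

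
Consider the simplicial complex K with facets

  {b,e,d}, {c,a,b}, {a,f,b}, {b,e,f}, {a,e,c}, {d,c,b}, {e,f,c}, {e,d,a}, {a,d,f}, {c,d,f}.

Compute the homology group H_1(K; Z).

H_1 = Z/2.

Take the total order a < b < c < d < e < f on the vertex set. Then K (dimension 2) consists of the simplices:

  0-simplices (6): a, b, c, d, e, f
  1-simplices (15): ab, ac, ad, ae, af, bc, bd, be, bf, cd, ce, cf, de, df, ef
  2-simplices (10): abc, abf, ace, ade, adf, bcd, bde, bef, cdf, cef

so the chain groups are C_0 ≅ Z^6, C_1 ≅ Z^15, C_2 ≅ Z^10.

∂_1: C_1 → C_0 is given by ∂[p,q] = [q] − [p].
The 6×15 boundary matrix has rank 5 and Smith normal form diag(1,1,1,1,1).

Boundary ∂_2: C_2 → C_1 acts by ∂[p,q,r] = [q,r] − [p,r] + [p,q]. For instance
  ∂bde = de − be + bd,
  ∂bcd = cd − bd + bc.
The 15×10 boundary matrix has rank 10 and Smith normal form diag(1,1,1,1,1,1,1,1,1,2).

Computing H_k = (kernel of ∂_k) / (image of ∂_{k+1}):

  H_1: rank ker ∂_1 − rank ∂_2 = (15 − 5) − 10 = 0, and ∂_2 has invariant factor 2 > 1, so H_1 = Z/2.

(K is a triangulation of the real projective plane RP^2.)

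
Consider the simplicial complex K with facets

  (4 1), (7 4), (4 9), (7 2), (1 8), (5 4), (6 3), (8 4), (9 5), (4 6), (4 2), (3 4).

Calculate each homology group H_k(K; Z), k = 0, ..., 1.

We work with the vertex ordering 1 < 2 < 3 < 4 < 5 < 6 < 7 < 8 < 9. The simplices of K, each written with vertices in increasing order, are:

  0-simplices (9): [1], [2], [3], [4], [5], [6], [7], [8], [9]
  1-simplices (12): [1,4], [1,8], [2,4], [2,7], [3,4], [3,6], [4,5], [4,6], [4,7], [4,8], [4,9], [5,9]

so the chain groups are C_0 ≅ Z^9, C_1 ≅ Z^12.

∂_1: C_1 → C_0 maps an edge to its endpoints' difference, ∂[p,q] = q − p. For instance
  ∂[3,4] = [4] − [3].
The resulting 9×12 matrix has rank 8, and its Smith normal form has invariant factors (1,1,1,1,1,1,1,1).

Now H_k = ker ∂_k / im ∂_{k+1}, so:

  H_0: rank C_0 − rank ∂_1 = 9 − 8 = 1, and the invariant factors of ∂_1 are all 1, so H_0 = Z.
  H_1: rank ker ∂_1 − rank ∂_2 = (12 − 8) − 0 = 4, and there is no ∂_2, so H_1 = Z^4.

(K is a triangulation of a wedge of 4 circles.)

H_0 ≅ Z,  H_1 ≅ Z^4.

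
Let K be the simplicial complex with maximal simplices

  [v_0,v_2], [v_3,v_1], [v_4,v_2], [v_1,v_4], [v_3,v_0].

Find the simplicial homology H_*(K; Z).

H_0 ≅ Z,  H_1 ≅ Z.

Take the total order v_0 < v_1 < v_2 < v_3 < v_4 on the vertex set. Then K (dimension 1) consists of the simplices:

  0-simplices (5): [v_0], [v_1], [v_2], [v_3], [v_4]
  1-simplices (5): [v_0,v_2], [v_0,v_3], [v_1,v_3], [v_1,v_4], [v_2,v_4]

so the chain groups are C_0 ≅ Z^5, C_1 ≅ Z^5.

The boundary map ∂_1: C_1 → C_0 sends each edge [p,q] (with p < q) to q − p.
The 5×5 boundary matrix has rank 4 and Smith normal form diag(1,1,1,1).

From H_k ≅ ker(∂_k) / im(∂_{k+1}) we obtain:

  H_0: rank C_0 − rank ∂_1 = 5 − 4 = 1, and the invariant factors of ∂_1 are all 1, so H_0 = Z.
  H_1: rank ker ∂_1 − rank ∂_2 = (5 − 4) − 0 = 1, and there is no ∂_2, so H_1 = Z.

(K is a triangulation of the circle S^1.)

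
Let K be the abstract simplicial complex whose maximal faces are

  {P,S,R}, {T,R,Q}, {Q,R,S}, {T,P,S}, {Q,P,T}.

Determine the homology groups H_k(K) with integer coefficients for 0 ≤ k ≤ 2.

H_0 = Z,  H_1 = Z,  H_2 = 0.

K has 5 vertices, 10 edges, 5 triangles.
rank ∂_0 = 0, rank ∂_1 = 4 ⇒ b_0 = 5 − 0 − 4 = 1; all invariant factors of ∂_1 are 1 so no torsion. So H_0 ≅ Z.
rank ∂_1 = 4, rank ∂_2 = 5 ⇒ b_1 = 10 − 4 − 5 = 1; all invariant factors of ∂_2 are 1 so no torsion. So H_1 ≅ Z.
rank ∂_2 = 5, rank ∂_3 = 0 ⇒ b_2 = 5 − 5 − 0 = 0. So H_2 ≅ 0.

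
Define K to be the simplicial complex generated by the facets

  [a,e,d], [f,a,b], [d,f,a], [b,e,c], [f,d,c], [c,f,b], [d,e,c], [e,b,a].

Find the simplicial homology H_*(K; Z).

We work with the vertex ordering a < b < c < d < e < f. The simplices of K, each written with vertices in increasing order, are:

  0-simplices (6): a, b, c, d, e, f
  1-simplices (12): ab, ad, ae, af, bc, be, bf, cd, ce, cf, de, df
  2-simplices (8): abe, abf, ade, adf, bce, bcf, cde, cdf

Hence C_0 ≅ Z^6, C_1 ≅ Z^12, C_2 ≅ Z^8.

Boundary ∂_1: C_1 → C_0 maps an edge to its endpoints' difference, ∂[p,q] = q − p. For instance
  ∂af = f − a.
This gives a 6×12 integer matrix of rank 5; reducing to Smith normal form yields diagonal entries (1,1,1,1,1).

∂_2: C_2 → C_1 sends each 2-simplex [p,q,r] to [q,r] − [p,r] + [p,q]. For instance
  ∂abf = bf − af + ab,
  ∂bce = ce − be + bc.
As a 12×8 matrix over Z this has rank 7, with invariant factors (1,1,1,1,1,1,1).

Computing H_k = (kernel of ∂_k) / (image of ∂_{k+1}):

  H_0: rank C_0 − rank ∂_1 = 6 − 5 = 1, and the invariant factors of ∂_1 are all 1, so H_0 ≅ Z.
  H_1: rank ker ∂_1 − rank ∂_2 = (12 − 5) − 7 = 0, and the invariant factors of ∂_2 are all 1, so H_1 ≅ 0.
  H_2: rank ker ∂_2 − rank ∂_3 = (8 − 7) − 0 = 1, and there is no ∂_3, so H_2 ≅ Z.

As a check, the Euler characteristic is 6 − 12 + 8 = 2, which agrees with 1 − 0 + 1 = 2.

H_0 = Z,  H_1 = 0,  H_2 = Z.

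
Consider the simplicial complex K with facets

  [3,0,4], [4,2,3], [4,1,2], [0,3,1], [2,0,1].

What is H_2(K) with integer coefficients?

H_2 = 0.

Fix the vertex order 0 < 1 < 2 < 3 < 4 and write every simplex with vertices in increasing order. Then dim K = 2 and the simplices of K are:

  0-simplices (5): [0], [1], [2], [3], [4]
  1-simplices (10): [0,1], [0,2], [0,3], [0,4], [1,2], [1,3], [1,4], [2,3], [2,4], [3,4]
  2-simplices (5): [0,1,2], [0,1,3], [0,3,4], [1,2,4], [2,3,4]

giving chain groups C_0 ≅ Z^5, C_1 ≅ Z^10, C_2 ≅ Z^5.

∂_1: C_1 → C_0 maps an edge to its endpoints' difference, ∂[p,q] = q − p. For instance
  ∂[3,4] = [4] − [3].
The 5×10 boundary matrix has rank 4 and Smith normal form diag(1,1,1,1).

Boundary ∂_2: C_2 → C_1 sends each 2-simplex [p,q,r] to [q,r] − [p,r] + [p,q]. For instance
  ∂[0,1,2] = [1,2] − [0,2] + [0,1],
  ∂[1,2,4] = [2,4] − [1,4] + [1,2].
This gives a 10×5 integer matrix of rank 5; reducing to Smith normal form yields diagonal entries (1,1,1,1,1).

Reading off H_k = ker ∂_k / im ∂_{k+1}:

  H_2: rank ker ∂_2 − rank ∂_3 = (5 − 5) − 0 = 0, and there is no ∂_3, so H_2 ≅ 0.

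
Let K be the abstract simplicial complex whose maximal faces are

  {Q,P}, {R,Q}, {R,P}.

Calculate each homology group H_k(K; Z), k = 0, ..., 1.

K has 3 vertices, 3 edges.
rank ∂_0 = 0, rank ∂_1 = 2 ⇒ b_0 = 3 − 0 − 2 = 1; all invariant factors of ∂_1 are 1 so no torsion. So H_0 = Z.
rank ∂_1 = 2, rank ∂_2 = 0 ⇒ b_1 = 3 − 2 − 0 = 1. So H_1 = Z.

H_0 = Z,  H_1 = Z.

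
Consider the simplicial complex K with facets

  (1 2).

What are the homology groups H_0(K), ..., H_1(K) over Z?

K has 2 vertices, 1 edge.
rank ∂_0 = 0, rank ∂_1 = 1 ⇒ b_0 = 2 − 0 − 1 = 1; all invariant factors of ∂_1 are 1 so no torsion. So H_0 ≅ Z.
rank ∂_1 = 1, rank ∂_2 = 0 ⇒ b_1 = 1 − 1 − 0 = 0. So H_1 ≅ 0.

H_0 = Z,  H_1 = 0.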